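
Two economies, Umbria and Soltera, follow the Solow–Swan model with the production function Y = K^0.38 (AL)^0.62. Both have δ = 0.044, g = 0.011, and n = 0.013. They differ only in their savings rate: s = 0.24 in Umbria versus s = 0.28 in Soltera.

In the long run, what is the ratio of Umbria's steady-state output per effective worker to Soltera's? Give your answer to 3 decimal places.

ratio ≈ 0.910

Steady-state y* = [s/(n + g + δ)]^(α/(1−α)), so the ratio is [ (s_U/(n + g + δ)_U) / (s_S/(n + g + δ)_S) ]^0.6129.
s_U/(n + g + δ)_U = 0.24/0.068 = 3.5294; s_S/(n + g + δ)_S = 0.28/0.068 = 4.1176.
Ratio = (3.5294/4.1176)^0.6129 = 0.8571^0.6129 ≈ 0.9098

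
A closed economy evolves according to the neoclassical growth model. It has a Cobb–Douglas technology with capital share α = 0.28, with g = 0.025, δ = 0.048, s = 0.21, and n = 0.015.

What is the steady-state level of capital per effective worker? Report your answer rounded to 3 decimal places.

In steady state, investment equals break-even investment: s·k^α = (n + g + δ)·k.
Rearranging, k^(1−α) = s / (n + g + δ).
k^0.72 = 0.21 / (0.015 + 0.025 + 0.048) = 0.21 / 0.088 = 2.3864
k* = 2.3864^(1/0.72) ≈ 3.3469

k* ≈ 3.347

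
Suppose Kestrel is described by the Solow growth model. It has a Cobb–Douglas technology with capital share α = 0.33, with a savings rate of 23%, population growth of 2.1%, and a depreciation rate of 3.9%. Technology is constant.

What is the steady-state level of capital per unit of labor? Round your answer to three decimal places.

At the steady state, Δk = 0, so s·k^α = (n + δ)·k.
Dividing both sides by k: k^(1−α) = s / (n + δ).
k^0.67 = 0.23 / (0.021 + 0.039) = 0.23 / 0.060 = 3.8333
k* = 3.8333^(1/0.67) ≈ 7.4303

k* ≈ 7.430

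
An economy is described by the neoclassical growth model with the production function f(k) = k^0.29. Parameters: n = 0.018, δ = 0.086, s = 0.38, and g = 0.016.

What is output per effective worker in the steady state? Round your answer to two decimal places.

y* ≈ 1.60

At the steady state, Δk = 0, so s·k^α = (n + g + δ)·k.
Rearranging, k^(1−α) = s / (n + g + δ).
k^0.71 = 0.38 / (0.018 + 0.016 + 0.086) = 0.38 / 0.120 = 3.1667
k* = 3.1667^(1/0.71) ≈ 5.0708
y* = (k*)^α = 5.0708^0.29 ≈ 1.6013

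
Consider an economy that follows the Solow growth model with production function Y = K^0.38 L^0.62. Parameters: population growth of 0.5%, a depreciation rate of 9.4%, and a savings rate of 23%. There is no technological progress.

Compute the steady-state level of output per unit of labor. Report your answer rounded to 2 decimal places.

y* = 1.68

At the steady state, Δk = 0, so s·k^α = (n + δ)·k.
Dividing both sides by k: k^(1−α) = s / (n + δ).
k^0.62 = 0.23 / (0.005 + 0.094) = 0.23 / 0.099 = 2.3232
k* = 2.3232^(1/0.62) ≈ 3.8946
y* = (k*)^α = 3.8946^0.38 ≈ 1.6764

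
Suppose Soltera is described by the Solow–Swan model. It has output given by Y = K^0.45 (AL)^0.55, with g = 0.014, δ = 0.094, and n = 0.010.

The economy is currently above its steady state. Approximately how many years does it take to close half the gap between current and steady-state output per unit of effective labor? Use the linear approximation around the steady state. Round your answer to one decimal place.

t_½ ≈ 10.7 years

Near the steady state the convergence rate is λ = (1 − α)(n + g + δ).
λ = (1 − 0.45) × 0.118 = 0.55 × 0.118 = 0.0649
Half-life = ln 2 / λ = 0.6931 / 0.0649 ≈ 10.68 years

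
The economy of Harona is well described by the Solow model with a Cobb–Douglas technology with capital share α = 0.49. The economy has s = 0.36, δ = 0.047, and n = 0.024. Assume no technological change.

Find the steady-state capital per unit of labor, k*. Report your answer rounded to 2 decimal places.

In steady state, investment equals break-even investment: s·k^α = (n + δ)·k.
Dividing both sides by k: k^(1−α) = s / (n + δ).
k^0.51 = 0.36 / (0.024 + 0.047) = 0.36 / 0.071 = 5.0704
k* = 5.0704^(1/0.51) ≈ 24.1232

k* = 24.12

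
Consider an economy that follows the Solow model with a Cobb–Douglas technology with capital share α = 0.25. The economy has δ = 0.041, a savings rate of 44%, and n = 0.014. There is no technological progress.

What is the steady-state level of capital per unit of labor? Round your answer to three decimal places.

k* ≈ 16.000

At the steady state, Δk = 0, so s·k^α = (n + δ)·k.
Rearranging, k^(1−α) = s / (n + δ).
k^0.75 = 0.44 / (0.014 + 0.041) = 0.44 / 0.055 = 8.0000
k* = 8.0000^(1/0.75) ≈ 16.0000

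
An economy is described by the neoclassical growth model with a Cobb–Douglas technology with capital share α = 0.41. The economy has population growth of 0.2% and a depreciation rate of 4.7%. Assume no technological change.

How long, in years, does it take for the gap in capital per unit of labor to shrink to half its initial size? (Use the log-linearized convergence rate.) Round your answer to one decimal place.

Near the steady state the convergence rate is λ = (1 − α)(n + δ).
λ = (1 − 0.41) × 0.049 = 0.59 × 0.049 = 0.02891
Half-life = ln 2 / λ = 0.6931 / 0.02891 ≈ 23.97 years

about 24.0 years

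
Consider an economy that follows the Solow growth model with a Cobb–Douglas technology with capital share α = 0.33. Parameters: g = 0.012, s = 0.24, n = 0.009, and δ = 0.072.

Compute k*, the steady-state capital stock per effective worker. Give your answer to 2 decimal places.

k* ≈ 4.12

In steady state, investment equals break-even investment: s·k^α = (n + g + δ)·k.
Rearranging, k^(1−α) = s / (n + g + δ).
k^0.67 = 0.24 / (0.009 + 0.012 + 0.072) = 0.24 / 0.093 = 2.5806
k* = 2.5806^(1/0.67) ≈ 4.1163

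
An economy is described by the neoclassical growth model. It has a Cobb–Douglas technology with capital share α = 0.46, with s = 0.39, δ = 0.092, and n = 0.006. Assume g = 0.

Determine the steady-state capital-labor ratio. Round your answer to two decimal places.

k* ≈ 12.91

Steady state requires s·f(k) = (n + δ)·k, i.e. s·k^α = (n + δ)·k.
Rearranging, k^(1−α) = s / (n + δ).
k^0.54 = 0.39 / (0.006 + 0.092) = 0.39 / 0.098 = 3.9796
k* = 3.9796^(1/0.54) ≈ 12.9067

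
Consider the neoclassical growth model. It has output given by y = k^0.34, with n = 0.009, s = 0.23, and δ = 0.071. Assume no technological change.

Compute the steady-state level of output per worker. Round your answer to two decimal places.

In steady state, investment equals break-even investment: s·k^α = (n + δ)·k.
Dividing both sides by k: k^(1−α) = s / (n + δ).
k^0.66 = 0.23 / (0.009 + 0.071) = 0.23 / 0.080 = 2.8750
k* = 2.8750^(1/0.66) ≈ 4.9534
y* = (k*)^α = 4.9534^0.34 ≈ 1.7229

y* = 1.72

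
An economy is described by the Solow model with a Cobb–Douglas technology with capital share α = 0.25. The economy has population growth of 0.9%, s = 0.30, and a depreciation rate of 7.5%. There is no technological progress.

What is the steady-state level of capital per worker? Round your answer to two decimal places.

k* ≈ 5.46

At the steady state, Δk = 0, so s·k^α = (n + δ)·k.
Dividing both sides by k: k^(1−α) = s / (n + δ).
k^0.75 = 0.30 / (0.009 + 0.075) = 0.30 / 0.084 = 3.5714
k* = 3.5714^(1/0.75) ≈ 5.4591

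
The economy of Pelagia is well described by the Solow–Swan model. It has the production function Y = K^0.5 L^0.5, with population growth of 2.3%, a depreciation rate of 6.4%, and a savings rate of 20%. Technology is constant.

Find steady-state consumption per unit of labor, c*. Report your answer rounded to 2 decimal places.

c* = 1.84

Steady state requires s·f(k) = (n + δ)·k, i.e. s·k^α = (n + δ)·k.
Rearranging, k^(1−α) = s / (n + δ).
k^0.5 = 0.20 / (0.023 + 0.064) = 0.20 / 0.087 = 2.2989
k* = 2.2989^(1/0.5) ≈ 5.2849
y* = (k*)^α = 5.2849^0.5 ≈ 2.2989
c* = (1 − s)·y* = (1 − 0.20) × 2.2989 ≈ 1.8391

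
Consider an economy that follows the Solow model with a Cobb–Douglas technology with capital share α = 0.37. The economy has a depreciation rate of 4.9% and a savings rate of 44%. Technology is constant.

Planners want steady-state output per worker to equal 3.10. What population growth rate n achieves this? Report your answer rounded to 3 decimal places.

n ≈ 0.015

At the steady state, Δk = 0, so s·k^α = (n + δ)·k.
Since y* = [s/(n + δ)]^(α/(1−α)), we have s/(n + δ) = (y*)^((1−α)/α) = 3.10^1.7027 = 6.8650.
Therefore n + δ = s / 6.8650 = 0.44 / 6.8650 = 0.0641, so n = 0.0641 − 0.049 = 0.0151.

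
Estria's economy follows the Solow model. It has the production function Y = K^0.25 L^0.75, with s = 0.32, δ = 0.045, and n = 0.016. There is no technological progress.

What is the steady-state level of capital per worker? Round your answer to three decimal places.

k* = 9.115

At the steady state, Δk = 0, so s·k^α = (n + δ)·k.
Dividing both sides by k: k^(1−α) = s / (n + δ).
k^0.75 = 0.32 / (0.016 + 0.045) = 0.32 / 0.061 = 5.2459
k* = 5.2459^(1/0.75) ≈ 9.1151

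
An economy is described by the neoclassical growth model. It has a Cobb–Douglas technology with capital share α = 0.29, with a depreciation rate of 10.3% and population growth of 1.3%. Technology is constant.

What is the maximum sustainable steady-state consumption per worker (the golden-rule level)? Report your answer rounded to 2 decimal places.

c_gold ≈ 1.03

At the golden rule, f'(k) = n + δ, so α·k^(α−1) = n + δ and k_gold = (α/(n + δ))^(1/(1−α)).
k_gold = (0.29/0.116)^(1/0.71) = 2.5000^1.4085 ≈ 3.6350
c_gold = f(k_gold) − (n + δ)·k_gold = 1.4539 − 0.116×3.6350 ≈ 1.0322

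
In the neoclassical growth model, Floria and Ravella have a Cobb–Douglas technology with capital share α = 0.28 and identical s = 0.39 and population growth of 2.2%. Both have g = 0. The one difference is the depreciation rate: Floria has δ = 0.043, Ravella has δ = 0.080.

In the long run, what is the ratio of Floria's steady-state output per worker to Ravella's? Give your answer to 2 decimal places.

Steady-state y* = [s/(n + δ)]^(α/(1−α)), so the ratio is [ (s_F/(n + δ)_F) / (s_R/(n + δ)_R) ]^0.3889.
s_F/(n + δ)_F = 0.39/0.065 = 6.0000; s_R/(n + δ)_R = 0.39/0.102 = 3.8235.
Ratio = (6.0000/3.8235)^0.3889 = 1.5692^0.3889 ≈ 1.1915

y*_F / y*_R ≈ 1.19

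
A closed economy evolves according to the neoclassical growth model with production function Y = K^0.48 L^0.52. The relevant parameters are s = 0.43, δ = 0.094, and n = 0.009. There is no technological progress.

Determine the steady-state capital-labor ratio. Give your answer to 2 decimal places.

Steady state requires s·f(k) = (n + δ)·k, i.e. s·k^α = (n + δ)·k.
Dividing both sides by k: k^(1−α) = s / (n + δ).
k^0.52 = 0.43 / (0.009 + 0.094) = 0.43 / 0.103 = 4.1748
k* = 4.1748^(1/0.52) ≈ 15.6146

k* = 15.61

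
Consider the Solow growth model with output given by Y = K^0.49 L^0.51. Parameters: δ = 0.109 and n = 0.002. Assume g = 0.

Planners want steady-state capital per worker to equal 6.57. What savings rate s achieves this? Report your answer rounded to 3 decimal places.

s ≈ 0.290

Steady state requires s·f(k) = (n + δ)·k, i.e. s·k^α = (n + δ)·k.
So s / (n + δ) = (k*)^(1−α) = 6.57^0.51 = 2.6119.
Therefore s = 2.6119 × (n + δ) = 2.6119 × 0.111 = 0.2899.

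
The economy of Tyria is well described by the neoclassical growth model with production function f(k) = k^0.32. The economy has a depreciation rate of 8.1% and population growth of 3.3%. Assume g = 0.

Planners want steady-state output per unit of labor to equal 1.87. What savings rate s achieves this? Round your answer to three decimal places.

In steady state, investment equals break-even investment: s·k^α = (n + δ)·k.
Since y* = [s/(n + δ)]^(α/(1−α)), we have s/(n + δ) = (y*)^((1−α)/α) = 1.87^2.125 = 3.7815.
Therefore s = 3.7815 × (n + δ) = 3.7815 × 0.114 = 0.4311.

s ≈ 0.431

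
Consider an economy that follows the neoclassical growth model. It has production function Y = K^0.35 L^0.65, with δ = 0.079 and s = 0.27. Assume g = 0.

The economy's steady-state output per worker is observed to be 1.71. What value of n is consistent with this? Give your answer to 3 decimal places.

In steady state, investment equals break-even investment: s·k^α = (n + δ)·k.
Since y* = [s/(n + δ)]^(α/(1−α)), we have s/(n + δ) = (y*)^((1−α)/α) = 1.71^1.8571 = 2.7083.
Therefore n + δ = s / 2.7083 = 0.27 / 2.7083 = 0.0997, so n = 0.0997 − 0.079 = 0.0207.

n ≈ 0.021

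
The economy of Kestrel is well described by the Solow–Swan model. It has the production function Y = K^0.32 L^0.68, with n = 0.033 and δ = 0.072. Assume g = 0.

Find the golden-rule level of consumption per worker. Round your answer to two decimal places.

c_gold ≈ 1.15

At the golden rule, f'(k) = n + δ, so α·k^(α−1) = n + δ and k_gold = (α/(n + δ))^(1/(1−α)).
k_gold = (0.32/0.105)^(1/0.68) = 3.0476^1.4706 ≈ 5.1488
c_gold = f(k_gold) − (n + δ)·k_gold = 1.6895 − 0.105×5.1488 ≈ 1.1489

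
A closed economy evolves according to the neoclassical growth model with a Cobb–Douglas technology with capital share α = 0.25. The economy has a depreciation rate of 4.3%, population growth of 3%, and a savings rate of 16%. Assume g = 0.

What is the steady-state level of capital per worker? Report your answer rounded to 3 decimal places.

k* = 2.847

In steady state, investment equals break-even investment: s·k^α = (n + δ)·k.
Dividing both sides by k: k^(1−α) = s / (n + δ).
k^0.75 = 0.16 / (0.030 + 0.043) = 0.16 / 0.073 = 2.1918
k* = 2.1918^(1/0.75) ≈ 2.8471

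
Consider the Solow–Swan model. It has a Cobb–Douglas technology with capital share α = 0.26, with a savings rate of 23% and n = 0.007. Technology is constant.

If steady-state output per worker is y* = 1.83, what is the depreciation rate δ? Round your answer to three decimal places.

δ ≈ 0.034

At the steady state, Δk = 0, so s·k^α = (n + δ)·k.
Since y* = [s/(n + δ)]^(α/(1−α)), we have s/(n + δ) = (y*)^((1−α)/α) = 1.83^2.8462 = 5.5846.
Therefore n + δ = s / 5.5846 = 0.23 / 5.5846 = 0.0412, so δ = 0.0412 − 0.007 = 0.0342.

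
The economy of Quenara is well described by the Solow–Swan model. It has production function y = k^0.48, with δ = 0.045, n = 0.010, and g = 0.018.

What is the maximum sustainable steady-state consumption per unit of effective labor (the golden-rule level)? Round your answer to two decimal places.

c_gold ≈ 2.96

At the golden rule, f'(k) = n + g + δ, so α·k^(α−1) = n + g + δ and k_gold = (α/(n + g + δ))^(1/(1−α)).
k_gold = (0.48/0.073)^(1/0.52) = 6.5753^1.9231 ≈ 37.4053
c_gold = f(k_gold) − (n + g + δ)·k_gold = 5.6886 − 0.073×37.4053 ≈ 2.9580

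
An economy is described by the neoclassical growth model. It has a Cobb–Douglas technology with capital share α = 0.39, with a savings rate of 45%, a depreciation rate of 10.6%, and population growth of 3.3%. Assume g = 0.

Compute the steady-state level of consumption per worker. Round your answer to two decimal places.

Steady state requires s·f(k) = (n + δ)·k, i.e. s·k^α = (n + δ)·k.
Rearranging, k^(1−α) = s / (n + δ).
k^0.61 = 0.45 / (0.033 + 0.106) = 0.45 / 0.139 = 3.2374
k* = 3.2374^(1/0.61) ≈ 6.8610
y* = (k*)^α = 6.8610^0.39 ≈ 2.1193
c* = (1 − s)·y* = (1 − 0.45) × 2.1193 ≈ 1.1656

c* ≈ 1.17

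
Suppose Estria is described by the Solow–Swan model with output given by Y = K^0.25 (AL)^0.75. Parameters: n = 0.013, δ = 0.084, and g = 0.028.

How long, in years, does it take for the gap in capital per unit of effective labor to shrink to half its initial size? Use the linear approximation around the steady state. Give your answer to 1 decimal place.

Near the steady state the convergence rate is λ = (1 − α)(n + g + δ).
λ = (1 − 0.25) × 0.125 = 0.75 × 0.125 = 0.09375
Half-life = ln 2 / λ = 0.6931 / 0.09375 ≈ 7.39 years

half-life ≈ 7.4 years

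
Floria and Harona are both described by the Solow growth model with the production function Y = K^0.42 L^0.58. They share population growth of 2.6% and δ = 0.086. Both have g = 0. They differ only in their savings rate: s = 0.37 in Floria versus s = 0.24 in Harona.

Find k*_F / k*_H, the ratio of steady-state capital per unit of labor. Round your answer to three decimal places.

k*_F / k*_H ≈ 2.109

Steady-state k* = [s/(n + δ)]^(1/(1−α)), so the ratio is [ (s_F/(n + δ)_F) / (s_H/(n + δ)_H) ]^1.7241.
s_F/(n + δ)_F = 0.37/0.112 = 3.3036; s_H/(n + δ)_H = 0.24/0.112 = 2.1429.
Ratio = (3.3036/2.1429)^1.7241 = 1.5416^1.7241 ≈ 2.1090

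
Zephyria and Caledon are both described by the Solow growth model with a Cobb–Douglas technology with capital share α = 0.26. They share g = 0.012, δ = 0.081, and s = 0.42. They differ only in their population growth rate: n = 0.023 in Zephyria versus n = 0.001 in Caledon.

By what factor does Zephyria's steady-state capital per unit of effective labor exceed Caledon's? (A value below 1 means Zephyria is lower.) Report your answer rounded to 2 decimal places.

Steady-state k* = [s/(n + g + δ)]^(1/(1−α)), so the ratio is [ (s_Z/(n + g + δ)_Z) / (s_C/(n + g + δ)_C) ]^1.3514.
s_Z/(n + g + δ)_Z = 0.42/0.116 = 3.6207; s_C/(n + g + δ)_C = 0.42/0.094 = 4.4681.
Ratio = (3.6207/4.4681)^1.3514 = 0.8103^1.3514 ≈ 0.7526

k*_Z / k*_C ≈ 0.75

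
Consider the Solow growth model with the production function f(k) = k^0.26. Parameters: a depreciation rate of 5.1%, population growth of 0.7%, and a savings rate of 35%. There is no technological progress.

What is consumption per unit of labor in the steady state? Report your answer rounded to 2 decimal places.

In steady state, investment equals break-even investment: s·k^α = (n + δ)·k.
Dividing both sides by k: k^(1−α) = s / (n + δ).
k^0.74 = 0.35 / (0.007 + 0.051) = 0.35 / 0.058 = 6.0345
k* = 6.0345^(1/0.74) ≈ 11.3480
y* = (k*)^α = 11.3480^0.26 ≈ 1.8805
c* = (1 − s)·y* = (1 − 0.35) × 1.8805 ≈ 1.2223

c* = 1.22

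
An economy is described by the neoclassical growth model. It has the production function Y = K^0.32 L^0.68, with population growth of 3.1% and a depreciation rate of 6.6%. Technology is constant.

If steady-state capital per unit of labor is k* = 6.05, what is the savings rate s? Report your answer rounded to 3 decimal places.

Steady state requires s·f(k) = (n + δ)·k, i.e. s·k^α = (n + δ)·k.
So s / (n + δ) = (k*)^(1−α) = 6.05^0.68 = 3.4009.
Therefore s = 3.4009 × (n + δ) = 3.4009 × 0.097 = 0.3299.

s ≈ 0.330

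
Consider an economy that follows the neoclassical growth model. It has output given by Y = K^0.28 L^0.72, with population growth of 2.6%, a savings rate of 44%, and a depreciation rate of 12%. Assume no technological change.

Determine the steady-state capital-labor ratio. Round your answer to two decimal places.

Steady state requires s·f(k) = (n + δ)·k, i.e. s·k^α = (n + δ)·k.
Rearranging, k^(1−α) = s / (n + δ).
k^0.72 = 0.44 / (0.026 + 0.120) = 0.44 / 0.146 = 3.0137
k* = 3.0137^(1/0.72) ≈ 4.6282

k* = 4.63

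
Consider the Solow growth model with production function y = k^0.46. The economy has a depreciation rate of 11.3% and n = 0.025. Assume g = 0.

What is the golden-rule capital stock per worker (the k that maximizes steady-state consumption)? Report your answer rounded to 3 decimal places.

k_gold ≈ 9.296

The golden rule sets f'(k) = n + δ, i.e. α·k^(α−1) = n + δ.
So k^(1−α) = α / (n + δ) = 0.46 / 0.138 = 3.3333.
k_gold = 3.3333^(1/0.54) ≈ 9.2958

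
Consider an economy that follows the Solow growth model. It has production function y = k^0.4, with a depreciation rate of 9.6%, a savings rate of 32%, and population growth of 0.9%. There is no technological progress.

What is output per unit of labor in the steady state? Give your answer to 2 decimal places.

y* = 2.10

At the steady state, Δk = 0, so s·k^α = (n + δ)·k.
Rearranging, k^(1−α) = s / (n + δ).
k^0.6 = 0.32 / (0.009 + 0.096) = 0.32 / 0.105 = 3.0476
k* = 3.0476^(1/0.6) ≈ 6.4061
y* = (k*)^α = 6.4061^0.4 ≈ 2.1020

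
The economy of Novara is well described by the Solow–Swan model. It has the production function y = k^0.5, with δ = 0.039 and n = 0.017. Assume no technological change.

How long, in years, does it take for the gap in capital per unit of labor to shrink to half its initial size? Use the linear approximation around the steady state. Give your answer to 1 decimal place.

Near the steady state the convergence rate is λ = (1 − α)(n + δ).
λ = (1 − 0.5) × 0.056 = 0.5 × 0.056 = 0.0280
Half-life = ln 2 / λ = 0.6931 / 0.0280 ≈ 24.75 years

about 24.8 years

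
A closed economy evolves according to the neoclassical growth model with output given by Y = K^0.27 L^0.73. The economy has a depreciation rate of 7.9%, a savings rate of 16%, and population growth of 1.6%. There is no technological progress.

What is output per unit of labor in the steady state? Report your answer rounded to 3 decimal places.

y* = 1.213

Steady state requires s·f(k) = (n + δ)·k, i.e. s·k^α = (n + δ)·k.
Rearranging, k^(1−α) = s / (n + δ).
k^0.73 = 0.16 / (0.016 + 0.079) = 0.16 / 0.095 = 1.6842
k* = 1.6842^(1/0.73) ≈ 2.0423
y* = (k*)^α = 2.0423^0.27 ≈ 1.2126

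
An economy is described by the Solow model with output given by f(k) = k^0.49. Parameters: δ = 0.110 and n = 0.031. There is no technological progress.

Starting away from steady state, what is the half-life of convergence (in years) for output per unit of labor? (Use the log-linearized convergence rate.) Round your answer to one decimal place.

t_½ ≈ 9.6 years

Near the steady state the convergence rate is λ = (1 − α)(n + δ).
λ = (1 − 0.49) × 0.141 = 0.51 × 0.141 = 0.07191
Half-life = ln 2 / λ = 0.6931 / 0.07191 ≈ 9.64 years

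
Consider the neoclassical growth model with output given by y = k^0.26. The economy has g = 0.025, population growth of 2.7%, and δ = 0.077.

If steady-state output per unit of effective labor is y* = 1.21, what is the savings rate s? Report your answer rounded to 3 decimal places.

Steady state requires s·f(k) = (n + g + δ)·k, i.e. s·k^α = (n + g + δ)·k.
Since y* = [s/(n + g + δ)]^(α/(1−α)), we have s/(n + g + δ) = (y*)^((1−α)/α) = 1.21^2.8462 = 1.7204.
Therefore s = 1.7204 × (n + g + δ) = 1.7204 × 0.129 = 0.2219.

s ≈ 0.222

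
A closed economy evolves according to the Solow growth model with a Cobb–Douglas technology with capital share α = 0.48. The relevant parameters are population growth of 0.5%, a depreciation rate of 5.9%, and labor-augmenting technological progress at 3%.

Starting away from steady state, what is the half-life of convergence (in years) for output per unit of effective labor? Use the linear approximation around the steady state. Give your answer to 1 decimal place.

about 14.2 years

Near the steady state the convergence rate is λ = (1 − α)(n + g + δ).
λ = (1 − 0.48) × 0.094 = 0.52 × 0.094 = 0.04888
Half-life = ln 2 / λ = 0.6931 / 0.04888 ≈ 14.18 years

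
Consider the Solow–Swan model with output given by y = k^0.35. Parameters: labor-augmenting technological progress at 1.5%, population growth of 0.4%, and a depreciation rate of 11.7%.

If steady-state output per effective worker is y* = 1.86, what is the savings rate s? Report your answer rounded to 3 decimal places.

At the steady state, Δk = 0, so s·k^α = (n + g + δ)·k.
Since y* = [s/(n + g + δ)]^(α/(1−α)), we have s/(n + g + δ) = (y*)^((1−α)/α) = 1.86^1.8571 = 3.1660.
Therefore s = 3.1660 × (n + g + δ) = 3.1660 × 0.136 = 0.4306.

s ≈ 0.431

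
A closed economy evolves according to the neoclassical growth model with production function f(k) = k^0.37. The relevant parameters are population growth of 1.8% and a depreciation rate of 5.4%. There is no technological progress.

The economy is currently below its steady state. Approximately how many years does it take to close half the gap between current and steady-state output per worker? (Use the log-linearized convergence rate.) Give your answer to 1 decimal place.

half-life ≈ 15.3 years

Near the steady state the convergence rate is λ = (1 − α)(n + δ).
λ = (1 − 0.37) × 0.072 = 0.63 × 0.072 = 0.04536
Half-life = ln 2 / λ = 0.6931 / 0.04536 ≈ 15.28 years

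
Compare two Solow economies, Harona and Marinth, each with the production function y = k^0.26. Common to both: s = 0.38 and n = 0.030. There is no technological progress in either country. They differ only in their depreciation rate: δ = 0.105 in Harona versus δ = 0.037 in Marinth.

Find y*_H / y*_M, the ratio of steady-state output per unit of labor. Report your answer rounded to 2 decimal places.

Steady-state y* = [s/(n + δ)]^(α/(1−α)), so the ratio is [ (s_H/(n + δ)_H) / (s_M/(n + δ)_M) ]^0.3514.
s_H/(n + δ)_H = 0.38/0.135 = 2.8148; s_M/(n + δ)_M = 0.38/0.067 = 5.6716.
Ratio = (2.8148/5.6716)^0.3514 = 0.4963^0.3514 ≈ 0.7818

ratio ≈ 0.78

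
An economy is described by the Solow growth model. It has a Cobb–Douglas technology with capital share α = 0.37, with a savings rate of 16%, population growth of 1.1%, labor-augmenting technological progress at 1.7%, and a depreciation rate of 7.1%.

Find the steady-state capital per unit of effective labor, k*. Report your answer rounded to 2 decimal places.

Steady state requires s·f(k) = (n + g + δ)·k, i.e. s·k^α = (n + g + δ)·k.
Dividing both sides by k: k^(1−α) = s / (n + g + δ).
k^0.63 = 0.16 / (0.011 + 0.017 + 0.071) = 0.16 / 0.099 = 1.6162
k* = 1.6162^(1/0.63) ≈ 2.1426

k* = 2.14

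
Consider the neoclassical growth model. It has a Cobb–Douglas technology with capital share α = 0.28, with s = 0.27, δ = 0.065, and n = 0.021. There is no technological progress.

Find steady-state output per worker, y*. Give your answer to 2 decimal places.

In steady state, investment equals break-even investment: s·k^α = (n + δ)·k.
Rearranging, k^(1−α) = s / (n + δ).
k^0.72 = 0.27 / (0.021 + 0.065) = 0.27 / 0.086 = 3.1395
k* = 3.1395^(1/0.72) ≈ 4.8987
y* = (k*)^α = 4.8987^0.28 ≈ 1.5604

y* = 1.56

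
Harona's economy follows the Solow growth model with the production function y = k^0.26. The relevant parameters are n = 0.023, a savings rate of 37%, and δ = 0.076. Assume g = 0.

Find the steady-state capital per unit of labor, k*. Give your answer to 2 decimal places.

At the steady state, Δk = 0, so s·k^α = (n + δ)·k.
Rearranging, k^(1−α) = s / (n + δ).
k^0.74 = 0.37 / (0.023 + 0.076) = 0.37 / 0.099 = 3.7374
k* = 3.7374^(1/0.74) ≈ 5.9394

k* = 5.94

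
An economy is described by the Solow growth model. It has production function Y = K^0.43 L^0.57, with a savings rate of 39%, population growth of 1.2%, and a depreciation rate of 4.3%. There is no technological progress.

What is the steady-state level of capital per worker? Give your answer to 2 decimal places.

k* ≈ 31.08

At the steady state, Δk = 0, so s·k^α = (n + δ)·k.
Rearranging, k^(1−α) = s / (n + δ).
k^0.57 = 0.39 / (0.012 + 0.043) = 0.39 / 0.055 = 7.0909
k* = 7.0909^(1/0.57) ≈ 31.0784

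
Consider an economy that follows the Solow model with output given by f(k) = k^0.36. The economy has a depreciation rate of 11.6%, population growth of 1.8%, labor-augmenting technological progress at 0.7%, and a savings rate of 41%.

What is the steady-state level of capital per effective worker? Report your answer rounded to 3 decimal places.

Steady state requires s·f(k) = (n + g + δ)·k, i.e. s·k^α = (n + g + δ)·k.
Rearranging, k^(1−α) = s / (n + g + δ).
k^0.64 = 0.41 / (0.018 + 0.007 + 0.116) = 0.41 / 0.141 = 2.9078
k* = 2.9078^(1/0.64) ≈ 5.3005

k* ≈ 5.301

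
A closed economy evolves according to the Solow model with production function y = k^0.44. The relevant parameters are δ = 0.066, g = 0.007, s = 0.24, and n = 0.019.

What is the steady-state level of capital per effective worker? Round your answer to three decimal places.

In steady state, investment equals break-even investment: s·k^α = (n + g + δ)·k.
Rearranging, k^(1−α) = s / (n + g + δ).
k^0.56 = 0.24 / (0.019 + 0.007 + 0.066) = 0.24 / 0.092 = 2.6087
k* = 2.6087^(1/0.56) ≈ 5.5413

k* ≈ 5.541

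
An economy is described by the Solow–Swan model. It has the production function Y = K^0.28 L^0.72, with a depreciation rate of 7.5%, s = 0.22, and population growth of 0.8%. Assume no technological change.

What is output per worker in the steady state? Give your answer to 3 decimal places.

y* = 1.461

In steady state, investment equals break-even investment: s·k^α = (n + δ)·k.
Rearranging, k^(1−α) = s / (n + δ).
k^0.72 = 0.22 / (0.008 + 0.075) = 0.22 / 0.083 = 2.6506
k* = 2.6506^(1/0.72) ≈ 3.8724
y* = (k*)^α = 3.8724^0.28 ≈ 1.4609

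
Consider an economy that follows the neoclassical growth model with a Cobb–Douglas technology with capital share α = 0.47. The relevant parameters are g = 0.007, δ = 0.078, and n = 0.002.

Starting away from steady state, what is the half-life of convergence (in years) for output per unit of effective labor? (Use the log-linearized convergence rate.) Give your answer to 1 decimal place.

about 15.0 years

Near the steady state the convergence rate is λ = (1 − α)(n + g + δ).
λ = (1 − 0.47) × 0.087 = 0.53 × 0.087 = 0.04611
Half-life = ln 2 / λ = 0.6931 / 0.04611 ≈ 15.03 years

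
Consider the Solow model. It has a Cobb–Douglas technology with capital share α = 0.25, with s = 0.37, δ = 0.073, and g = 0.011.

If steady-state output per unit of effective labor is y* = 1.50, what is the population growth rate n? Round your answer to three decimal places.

Steady state requires s·f(k) = (n + g + δ)·k, i.e. s·k^α = (n + g + δ)·k.
Since y* = [s/(n + g + δ)]^(α/(1−α)), we have s/(n + g + δ) = (y*)^((1−α)/α) = 1.50^3 = 3.3750.
Therefore n + g + δ = s / 3.3750 = 0.37 / 3.3750 = 0.1096, so n = 0.1096 − 0.084 = 0.0256.

n ≈ 0.026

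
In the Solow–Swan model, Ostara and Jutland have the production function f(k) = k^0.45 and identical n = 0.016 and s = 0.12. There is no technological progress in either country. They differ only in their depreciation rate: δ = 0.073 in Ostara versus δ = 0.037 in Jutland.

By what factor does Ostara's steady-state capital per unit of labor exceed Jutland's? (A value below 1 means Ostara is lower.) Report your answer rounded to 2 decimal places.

k*_O / k*_J ≈ 0.39

Steady-state k* = [s/(n + δ)]^(1/(1−α)), so the ratio is [ (s_O/(n + δ)_O) / (s_J/(n + δ)_J) ]^1.8182.
s_O/(n + δ)_O = 0.12/0.089 = 1.3483; s_J/(n + δ)_J = 0.12/0.053 = 2.2642.
Ratio = (1.3483/2.2642)^1.8182 = 0.5955^1.8182 ≈ 0.3897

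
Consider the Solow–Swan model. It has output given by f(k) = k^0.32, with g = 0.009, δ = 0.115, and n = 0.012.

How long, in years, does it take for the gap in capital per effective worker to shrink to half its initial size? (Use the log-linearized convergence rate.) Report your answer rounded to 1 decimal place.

Near the steady state the convergence rate is λ = (1 − α)(n + g + δ).
λ = (1 − 0.32) × 0.136 = 0.68 × 0.136 = 0.09248
Half-life = ln 2 / λ = 0.6931 / 0.09248 ≈ 7.49 years

half-life ≈ 7.5 years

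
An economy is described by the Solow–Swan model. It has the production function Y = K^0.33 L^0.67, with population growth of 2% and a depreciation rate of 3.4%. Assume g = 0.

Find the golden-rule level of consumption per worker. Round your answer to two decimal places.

c_gold ≈ 1.63

At the golden rule, f'(k) = n + δ, so α·k^(α−1) = n + δ and k_gold = (α/(n + δ))^(1/(1−α)).
k_gold = (0.33/0.054)^(1/0.67) = 6.1111^1.4925 ≈ 14.9033
c_gold = f(k_gold) − (n + δ)·k_gold = 2.4388 − 0.054×14.9033 ≈ 1.6340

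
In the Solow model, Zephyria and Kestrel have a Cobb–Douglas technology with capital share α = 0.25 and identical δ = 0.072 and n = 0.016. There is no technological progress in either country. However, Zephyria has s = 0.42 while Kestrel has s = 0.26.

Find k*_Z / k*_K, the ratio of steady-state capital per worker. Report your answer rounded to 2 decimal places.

k*_Z / k*_K ≈ 1.90

Steady-state k* = [s/(n + δ)]^(1/(1−α)), so the ratio is [ (s_Z/(n + δ)_Z) / (s_K/(n + δ)_K) ]^1.3333.
s_Z/(n + δ)_Z = 0.42/0.088 = 4.7727; s_K/(n + δ)_K = 0.26/0.088 = 2.9545.
Ratio = (4.7727/2.9545)^1.3333 = 1.6154^1.3333 ≈ 1.8954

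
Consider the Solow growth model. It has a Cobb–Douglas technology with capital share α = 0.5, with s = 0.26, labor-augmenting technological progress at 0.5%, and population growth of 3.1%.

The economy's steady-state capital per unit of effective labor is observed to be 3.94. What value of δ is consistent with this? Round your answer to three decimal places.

δ ≈ 0.095

Steady state requires s·f(k) = (n + g + δ)·k, i.e. s·k^α = (n + g + δ)·k.
So s / (n + g + δ) = (k*)^(1−α) = 3.94^0.5 = 1.9849.
Therefore n + g + δ = s / 1.9849 = 0.26 / 1.9849 = 0.1310, so δ = 0.1310 − 0.036 = 0.0950.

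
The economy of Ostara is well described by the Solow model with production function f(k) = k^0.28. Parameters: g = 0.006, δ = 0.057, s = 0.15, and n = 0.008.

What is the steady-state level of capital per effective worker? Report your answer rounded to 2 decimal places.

In steady state, investment equals break-even investment: s·k^α = (n + g + δ)·k.
Dividing both sides by k: k^(1−α) = s / (n + g + δ).
k^0.72 = 0.15 / (0.008 + 0.006 + 0.057) = 0.15 / 0.071 = 2.1127
k* = 2.1127^(1/0.72) ≈ 2.8259

k* ≈ 2.83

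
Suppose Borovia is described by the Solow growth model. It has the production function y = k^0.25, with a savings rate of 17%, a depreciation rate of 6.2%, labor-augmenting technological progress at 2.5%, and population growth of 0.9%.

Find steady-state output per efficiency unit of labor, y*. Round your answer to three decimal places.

y* = 1.210

At the steady state, Δk = 0, so s·k^α = (n + g + δ)·k.
Rearranging, k^(1−α) = s / (n + g + δ).
k^0.75 = 0.17 / (0.009 + 0.025 + 0.062) = 0.17 / 0.096 = 1.7708
k* = 1.7708^(1/0.75) ≈ 2.1424
y* = (k*)^α = 2.1424^0.25 ≈ 1.2098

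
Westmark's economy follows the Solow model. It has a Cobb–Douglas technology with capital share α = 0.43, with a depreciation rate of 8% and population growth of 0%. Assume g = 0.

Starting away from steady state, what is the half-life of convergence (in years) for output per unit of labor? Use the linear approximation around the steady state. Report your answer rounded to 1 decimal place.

Near the steady state the convergence rate is λ = (1 − α)(n + δ).
λ = (1 − 0.43) × 0.080 = 0.57 × 0.080 = 0.0456
Half-life = ln 2 / λ = 0.6931 / 0.0456 ≈ 15.20 years

half-life ≈ 15.2 years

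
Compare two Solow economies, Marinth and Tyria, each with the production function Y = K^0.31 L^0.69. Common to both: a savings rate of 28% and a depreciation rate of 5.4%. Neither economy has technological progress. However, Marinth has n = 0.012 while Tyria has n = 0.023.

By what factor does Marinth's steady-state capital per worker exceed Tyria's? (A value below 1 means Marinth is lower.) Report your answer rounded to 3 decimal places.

Steady-state k* = [s/(n + δ)]^(1/(1−α)), so the ratio is [ (s_M/(n + δ)_M) / (s_T/(n + δ)_T) ]^1.4493.
s_M/(n + δ)_M = 0.28/0.066 = 4.2424; s_T/(n + δ)_T = 0.28/0.077 = 3.6364.
Ratio = (4.2424/3.6364)^1.4493 = 1.1666^1.4493 ≈ 1.2502

k*_M / k*_T ≈ 1.250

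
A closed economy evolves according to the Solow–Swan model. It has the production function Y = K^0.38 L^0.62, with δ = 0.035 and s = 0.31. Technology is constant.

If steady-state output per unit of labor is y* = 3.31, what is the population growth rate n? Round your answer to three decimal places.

At the steady state, Δk = 0, so s·k^α = (n + δ)·k.
Since y* = [s/(n + δ)]^(α/(1−α)), we have s/(n + δ) = (y*)^((1−α)/α) = 3.31^1.6316 = 7.0494.
Therefore n + δ = s / 7.0494 = 0.31 / 7.0494 = 0.0440, so n = 0.0440 − 0.035 = 0.0090.

n ≈ 0.009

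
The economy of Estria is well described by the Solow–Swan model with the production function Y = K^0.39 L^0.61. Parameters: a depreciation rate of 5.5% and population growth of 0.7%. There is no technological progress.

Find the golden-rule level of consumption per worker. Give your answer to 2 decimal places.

c_gold ≈ 1.98

At the golden rule, f'(k) = n + δ, so α·k^(α−1) = n + δ and k_gold = (α/(n + δ))^(1/(1−α)).
k_gold = (0.39/0.062)^(1/0.61) = 6.2903^1.6393 ≈ 20.3827
c_gold = f(k_gold) − (n + δ)·k_gold = 3.2405 − 0.062×20.3827 ≈ 1.9768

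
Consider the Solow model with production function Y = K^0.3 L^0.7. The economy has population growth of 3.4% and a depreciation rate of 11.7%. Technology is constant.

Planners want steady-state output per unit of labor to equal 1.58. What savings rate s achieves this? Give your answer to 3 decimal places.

s ≈ 0.439

In steady state, investment equals break-even investment: s·k^α = (n + δ)·k.
Since y* = [s/(n + δ)]^(α/(1−α)), we have s/(n + δ) = (y*)^((1−α)/α) = 1.58^2.3333 = 2.9075.
Therefore s = 2.9075 × (n + δ) = 2.9075 × 0.151 = 0.4390.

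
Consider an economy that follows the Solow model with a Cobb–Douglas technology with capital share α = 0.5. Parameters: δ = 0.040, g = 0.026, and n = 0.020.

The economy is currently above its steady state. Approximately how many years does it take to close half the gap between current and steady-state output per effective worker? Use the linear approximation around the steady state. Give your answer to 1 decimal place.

t_½ ≈ 16.1 years

Near the steady state the convergence rate is λ = (1 − α)(n + g + δ).
λ = (1 − 0.5) × 0.086 = 0.5 × 0.086 = 0.0430
Half-life = ln 2 / λ = 0.6931 / 0.0430 ≈ 16.12 years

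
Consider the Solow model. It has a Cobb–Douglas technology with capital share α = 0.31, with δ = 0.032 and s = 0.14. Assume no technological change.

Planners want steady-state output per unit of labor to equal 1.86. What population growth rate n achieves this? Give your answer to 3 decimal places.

In steady state, investment equals break-even investment: s·k^α = (n + δ)·k.
Since y* = [s/(n + δ)]^(α/(1−α)), we have s/(n + δ) = (y*)^((1−α)/α) = 1.86^2.2258 = 3.9800.
Therefore n + δ = s / 3.9800 = 0.14 / 3.9800 = 0.0352, so n = 0.0352 − 0.032 = 0.0032.

n ≈ 0.003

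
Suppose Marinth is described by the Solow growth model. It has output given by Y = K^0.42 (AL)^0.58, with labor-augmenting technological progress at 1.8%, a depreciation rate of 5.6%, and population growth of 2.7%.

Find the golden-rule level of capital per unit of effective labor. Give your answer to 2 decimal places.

k_gold ≈ 11.67

The golden rule sets f'(k) = n + g + δ, i.e. α·k^(α−1) = n + g + δ.
So k^(1−α) = α / (n + g + δ) = 0.42 / 0.101 = 4.1584.
k_gold = 4.1584^(1/0.58) ≈ 11.6712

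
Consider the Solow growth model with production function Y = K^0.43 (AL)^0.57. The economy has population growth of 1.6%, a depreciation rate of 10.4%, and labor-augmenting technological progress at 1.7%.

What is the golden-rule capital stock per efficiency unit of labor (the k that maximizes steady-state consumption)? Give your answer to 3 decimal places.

k_gold ≈ 7.439

The golden rule sets f'(k) = n + g + δ, i.e. α·k^(α−1) = n + g + δ.
So k^(1−α) = α / (n + g + δ) = 0.43 / 0.137 = 3.1387.
k_gold = 3.1387^(1/0.57) ≈ 7.4386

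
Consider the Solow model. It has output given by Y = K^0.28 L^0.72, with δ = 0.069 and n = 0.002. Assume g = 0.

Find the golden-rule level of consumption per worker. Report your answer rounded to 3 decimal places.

c_gold ≈ 1.228

At the golden rule, f'(k) = n + δ, so α·k^(α−1) = n + δ and k_gold = (α/(n + δ))^(1/(1−α)).
k_gold = (0.28/0.071)^(1/0.72) = 3.9437^1.3889 ≈ 6.7244
c_gold = f(k_gold) − (n + δ)·k_gold = 1.7051 − 0.071×6.7244 ≈ 1.2277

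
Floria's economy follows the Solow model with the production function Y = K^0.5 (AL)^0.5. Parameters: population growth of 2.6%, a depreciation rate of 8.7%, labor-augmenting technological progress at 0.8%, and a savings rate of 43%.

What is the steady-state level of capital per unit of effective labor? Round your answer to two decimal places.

k* = 12.63

In steady state, investment equals break-even investment: s·k^α = (n + g + δ)·k.
Dividing both sides by k: k^(1−α) = s / (n + g + δ).
k^0.5 = 0.43 / (0.026 + 0.008 + 0.087) = 0.43 / 0.121 = 3.5537
k* = 3.5537^(1/0.5) ≈ 12.6288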